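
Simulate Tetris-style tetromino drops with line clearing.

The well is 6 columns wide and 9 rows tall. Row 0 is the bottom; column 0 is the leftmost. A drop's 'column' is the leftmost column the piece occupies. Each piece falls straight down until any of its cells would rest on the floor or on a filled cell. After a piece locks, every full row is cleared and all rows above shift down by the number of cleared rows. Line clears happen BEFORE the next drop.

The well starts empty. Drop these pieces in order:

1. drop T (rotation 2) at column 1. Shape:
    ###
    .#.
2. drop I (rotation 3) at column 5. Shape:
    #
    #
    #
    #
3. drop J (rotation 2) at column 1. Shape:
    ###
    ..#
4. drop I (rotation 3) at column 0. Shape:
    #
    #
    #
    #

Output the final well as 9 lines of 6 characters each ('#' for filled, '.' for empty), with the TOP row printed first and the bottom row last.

Drop 1: T rot2 at col 1 lands with bottom-row=0; cleared 0 line(s) (total 0); column heights now [0 2 2 2 0 0], max=2
Drop 2: I rot3 at col 5 lands with bottom-row=0; cleared 0 line(s) (total 0); column heights now [0 2 2 2 0 4], max=4
Drop 3: J rot2 at col 1 lands with bottom-row=2; cleared 0 line(s) (total 0); column heights now [0 4 4 4 0 4], max=4
Drop 4: I rot3 at col 0 lands with bottom-row=0; cleared 0 line(s) (total 0); column heights now [4 4 4 4 0 4], max=4

Answer: ......
......
......
......
......
####.#
#..#.#
####.#
#.#..#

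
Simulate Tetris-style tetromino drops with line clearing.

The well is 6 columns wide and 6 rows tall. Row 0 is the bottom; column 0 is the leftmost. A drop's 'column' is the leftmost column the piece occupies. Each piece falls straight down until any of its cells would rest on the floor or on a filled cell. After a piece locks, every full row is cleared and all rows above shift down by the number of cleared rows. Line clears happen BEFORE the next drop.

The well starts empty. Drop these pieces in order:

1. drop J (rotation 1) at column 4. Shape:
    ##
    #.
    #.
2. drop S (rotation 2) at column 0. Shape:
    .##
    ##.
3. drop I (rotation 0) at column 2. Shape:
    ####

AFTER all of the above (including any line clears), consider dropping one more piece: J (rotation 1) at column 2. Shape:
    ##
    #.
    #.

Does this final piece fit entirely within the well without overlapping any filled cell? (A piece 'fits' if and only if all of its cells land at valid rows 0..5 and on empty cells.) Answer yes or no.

Drop 1: J rot1 at col 4 lands with bottom-row=0; cleared 0 line(s) (total 0); column heights now [0 0 0 0 3 3], max=3
Drop 2: S rot2 at col 0 lands with bottom-row=0; cleared 0 line(s) (total 0); column heights now [1 2 2 0 3 3], max=3
Drop 3: I rot0 at col 2 lands with bottom-row=3; cleared 0 line(s) (total 0); column heights now [1 2 4 4 4 4], max=4
Test piece J rot1 at col 2 (width 2): heights before test = [1 2 4 4 4 4]; fits = False

Answer: no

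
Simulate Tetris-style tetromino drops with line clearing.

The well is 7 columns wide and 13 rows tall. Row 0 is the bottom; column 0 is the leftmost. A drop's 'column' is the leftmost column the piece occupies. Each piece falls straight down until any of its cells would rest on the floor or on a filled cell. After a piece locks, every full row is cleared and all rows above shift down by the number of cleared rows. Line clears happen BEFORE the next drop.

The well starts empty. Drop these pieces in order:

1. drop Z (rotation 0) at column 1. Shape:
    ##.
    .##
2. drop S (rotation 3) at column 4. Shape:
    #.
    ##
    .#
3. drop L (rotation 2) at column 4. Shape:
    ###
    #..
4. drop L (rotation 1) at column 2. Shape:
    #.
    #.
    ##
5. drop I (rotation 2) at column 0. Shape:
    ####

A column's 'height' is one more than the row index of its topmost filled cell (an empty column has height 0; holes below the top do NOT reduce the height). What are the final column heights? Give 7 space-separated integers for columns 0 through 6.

Drop 1: Z rot0 at col 1 lands with bottom-row=0; cleared 0 line(s) (total 0); column heights now [0 2 2 1 0 0 0], max=2
Drop 2: S rot3 at col 4 lands with bottom-row=0; cleared 0 line(s) (total 0); column heights now [0 2 2 1 3 2 0], max=3
Drop 3: L rot2 at col 4 lands with bottom-row=3; cleared 0 line(s) (total 0); column heights now [0 2 2 1 5 5 5], max=5
Drop 4: L rot1 at col 2 lands with bottom-row=2; cleared 0 line(s) (total 0); column heights now [0 2 5 3 5 5 5], max=5
Drop 5: I rot2 at col 0 lands with bottom-row=5; cleared 0 line(s) (total 0); column heights now [6 6 6 6 5 5 5], max=6

Answer: 6 6 6 6 5 5 5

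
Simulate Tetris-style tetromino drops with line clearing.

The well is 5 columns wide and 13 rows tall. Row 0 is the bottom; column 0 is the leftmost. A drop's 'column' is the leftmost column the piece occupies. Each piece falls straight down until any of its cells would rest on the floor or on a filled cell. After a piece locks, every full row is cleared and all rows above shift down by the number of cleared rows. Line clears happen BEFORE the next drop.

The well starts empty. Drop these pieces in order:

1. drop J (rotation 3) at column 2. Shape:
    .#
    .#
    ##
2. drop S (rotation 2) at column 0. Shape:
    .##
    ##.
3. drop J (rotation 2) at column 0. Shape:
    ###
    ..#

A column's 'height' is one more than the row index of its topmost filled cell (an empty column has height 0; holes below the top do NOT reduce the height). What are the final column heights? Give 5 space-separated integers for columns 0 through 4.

Answer: 4 4 4 3 0

Derivation:
Drop 1: J rot3 at col 2 lands with bottom-row=0; cleared 0 line(s) (total 0); column heights now [0 0 1 3 0], max=3
Drop 2: S rot2 at col 0 lands with bottom-row=0; cleared 0 line(s) (total 0); column heights now [1 2 2 3 0], max=3
Drop 3: J rot2 at col 0 lands with bottom-row=2; cleared 0 line(s) (total 0); column heights now [4 4 4 3 0], max=4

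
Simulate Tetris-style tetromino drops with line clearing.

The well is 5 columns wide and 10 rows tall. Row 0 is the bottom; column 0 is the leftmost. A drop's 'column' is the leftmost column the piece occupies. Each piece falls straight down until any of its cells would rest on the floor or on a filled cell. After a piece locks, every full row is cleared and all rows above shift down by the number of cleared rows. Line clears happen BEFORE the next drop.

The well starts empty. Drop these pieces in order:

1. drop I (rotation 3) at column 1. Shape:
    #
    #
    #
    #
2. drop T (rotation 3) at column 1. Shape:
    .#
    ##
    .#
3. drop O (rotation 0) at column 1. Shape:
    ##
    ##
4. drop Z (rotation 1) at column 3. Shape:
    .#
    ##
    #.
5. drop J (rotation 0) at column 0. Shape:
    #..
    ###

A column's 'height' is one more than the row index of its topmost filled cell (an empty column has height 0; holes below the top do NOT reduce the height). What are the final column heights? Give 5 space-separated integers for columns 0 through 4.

Answer: 10 9 9 2 3

Derivation:
Drop 1: I rot3 at col 1 lands with bottom-row=0; cleared 0 line(s) (total 0); column heights now [0 4 0 0 0], max=4
Drop 2: T rot3 at col 1 lands with bottom-row=3; cleared 0 line(s) (total 0); column heights now [0 5 6 0 0], max=6
Drop 3: O rot0 at col 1 lands with bottom-row=6; cleared 0 line(s) (total 0); column heights now [0 8 8 0 0], max=8
Drop 4: Z rot1 at col 3 lands with bottom-row=0; cleared 0 line(s) (total 0); column heights now [0 8 8 2 3], max=8
Drop 5: J rot0 at col 0 lands with bottom-row=8; cleared 0 line(s) (total 0); column heights now [10 9 9 2 3], max=10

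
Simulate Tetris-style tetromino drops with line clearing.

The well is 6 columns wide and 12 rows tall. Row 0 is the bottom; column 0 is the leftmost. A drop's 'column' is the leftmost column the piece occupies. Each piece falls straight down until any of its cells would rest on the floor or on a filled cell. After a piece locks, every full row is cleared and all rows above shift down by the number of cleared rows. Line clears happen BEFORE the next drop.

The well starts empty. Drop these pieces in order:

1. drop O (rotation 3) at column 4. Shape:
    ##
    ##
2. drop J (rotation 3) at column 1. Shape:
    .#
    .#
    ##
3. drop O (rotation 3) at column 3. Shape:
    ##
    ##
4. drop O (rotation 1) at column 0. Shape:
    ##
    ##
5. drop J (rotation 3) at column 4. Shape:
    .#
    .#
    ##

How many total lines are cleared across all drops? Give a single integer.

Answer: 0

Derivation:
Drop 1: O rot3 at col 4 lands with bottom-row=0; cleared 0 line(s) (total 0); column heights now [0 0 0 0 2 2], max=2
Drop 2: J rot3 at col 1 lands with bottom-row=0; cleared 0 line(s) (total 0); column heights now [0 1 3 0 2 2], max=3
Drop 3: O rot3 at col 3 lands with bottom-row=2; cleared 0 line(s) (total 0); column heights now [0 1 3 4 4 2], max=4
Drop 4: O rot1 at col 0 lands with bottom-row=1; cleared 0 line(s) (total 0); column heights now [3 3 3 4 4 2], max=4
Drop 5: J rot3 at col 4 lands with bottom-row=4; cleared 0 line(s) (total 0); column heights now [3 3 3 4 5 7], max=7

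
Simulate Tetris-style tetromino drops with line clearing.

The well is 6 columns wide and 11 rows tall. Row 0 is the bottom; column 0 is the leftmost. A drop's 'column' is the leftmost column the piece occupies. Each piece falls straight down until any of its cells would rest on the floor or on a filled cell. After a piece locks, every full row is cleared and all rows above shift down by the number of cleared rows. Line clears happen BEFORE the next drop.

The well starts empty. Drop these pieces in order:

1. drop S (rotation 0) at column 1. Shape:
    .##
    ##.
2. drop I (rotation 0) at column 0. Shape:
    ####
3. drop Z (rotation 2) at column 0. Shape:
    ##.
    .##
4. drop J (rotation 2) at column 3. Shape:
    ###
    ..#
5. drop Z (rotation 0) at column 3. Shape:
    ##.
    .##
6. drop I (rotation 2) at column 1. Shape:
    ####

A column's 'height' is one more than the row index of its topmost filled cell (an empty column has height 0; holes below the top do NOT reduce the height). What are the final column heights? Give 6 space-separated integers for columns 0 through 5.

Answer: 5 7 7 7 7 5

Derivation:
Drop 1: S rot0 at col 1 lands with bottom-row=0; cleared 0 line(s) (total 0); column heights now [0 1 2 2 0 0], max=2
Drop 2: I rot0 at col 0 lands with bottom-row=2; cleared 0 line(s) (total 0); column heights now [3 3 3 3 0 0], max=3
Drop 3: Z rot2 at col 0 lands with bottom-row=3; cleared 0 line(s) (total 0); column heights now [5 5 4 3 0 0], max=5
Drop 4: J rot2 at col 3 lands with bottom-row=2; cleared 0 line(s) (total 0); column heights now [5 5 4 4 4 4], max=5
Drop 5: Z rot0 at col 3 lands with bottom-row=4; cleared 0 line(s) (total 0); column heights now [5 5 4 6 6 5], max=6
Drop 6: I rot2 at col 1 lands with bottom-row=6; cleared 0 line(s) (total 0); column heights now [5 7 7 7 7 5], max=7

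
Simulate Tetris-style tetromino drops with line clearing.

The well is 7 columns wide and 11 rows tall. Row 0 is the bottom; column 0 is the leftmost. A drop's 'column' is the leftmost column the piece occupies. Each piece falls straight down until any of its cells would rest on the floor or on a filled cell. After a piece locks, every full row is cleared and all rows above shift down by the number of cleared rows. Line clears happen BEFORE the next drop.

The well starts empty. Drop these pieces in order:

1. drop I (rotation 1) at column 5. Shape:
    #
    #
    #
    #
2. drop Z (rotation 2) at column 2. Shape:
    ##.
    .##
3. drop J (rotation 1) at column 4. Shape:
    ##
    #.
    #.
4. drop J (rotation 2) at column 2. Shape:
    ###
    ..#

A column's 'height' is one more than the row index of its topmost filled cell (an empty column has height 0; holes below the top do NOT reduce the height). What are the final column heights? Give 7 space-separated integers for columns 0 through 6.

Drop 1: I rot1 at col 5 lands with bottom-row=0; cleared 0 line(s) (total 0); column heights now [0 0 0 0 0 4 0], max=4
Drop 2: Z rot2 at col 2 lands with bottom-row=0; cleared 0 line(s) (total 0); column heights now [0 0 2 2 1 4 0], max=4
Drop 3: J rot1 at col 4 lands with bottom-row=2; cleared 0 line(s) (total 0); column heights now [0 0 2 2 5 5 0], max=5
Drop 4: J rot2 at col 2 lands with bottom-row=5; cleared 0 line(s) (total 0); column heights now [0 0 7 7 7 5 0], max=7

Answer: 0 0 7 7 7 5 0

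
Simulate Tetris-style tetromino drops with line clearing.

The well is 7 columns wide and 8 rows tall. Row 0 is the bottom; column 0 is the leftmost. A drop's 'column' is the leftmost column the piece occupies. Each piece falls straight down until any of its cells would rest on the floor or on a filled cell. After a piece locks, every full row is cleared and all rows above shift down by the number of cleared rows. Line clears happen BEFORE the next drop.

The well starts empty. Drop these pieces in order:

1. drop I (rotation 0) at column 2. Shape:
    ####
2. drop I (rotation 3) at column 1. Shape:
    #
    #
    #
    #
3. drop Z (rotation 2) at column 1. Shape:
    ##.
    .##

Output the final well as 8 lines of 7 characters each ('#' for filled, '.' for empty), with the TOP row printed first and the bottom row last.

Answer: .......
.......
.......
.##....
.###...
.#.....
.#.....
.#####.

Derivation:
Drop 1: I rot0 at col 2 lands with bottom-row=0; cleared 0 line(s) (total 0); column heights now [0 0 1 1 1 1 0], max=1
Drop 2: I rot3 at col 1 lands with bottom-row=0; cleared 0 line(s) (total 0); column heights now [0 4 1 1 1 1 0], max=4
Drop 3: Z rot2 at col 1 lands with bottom-row=3; cleared 0 line(s) (total 0); column heights now [0 5 5 4 1 1 0], max=5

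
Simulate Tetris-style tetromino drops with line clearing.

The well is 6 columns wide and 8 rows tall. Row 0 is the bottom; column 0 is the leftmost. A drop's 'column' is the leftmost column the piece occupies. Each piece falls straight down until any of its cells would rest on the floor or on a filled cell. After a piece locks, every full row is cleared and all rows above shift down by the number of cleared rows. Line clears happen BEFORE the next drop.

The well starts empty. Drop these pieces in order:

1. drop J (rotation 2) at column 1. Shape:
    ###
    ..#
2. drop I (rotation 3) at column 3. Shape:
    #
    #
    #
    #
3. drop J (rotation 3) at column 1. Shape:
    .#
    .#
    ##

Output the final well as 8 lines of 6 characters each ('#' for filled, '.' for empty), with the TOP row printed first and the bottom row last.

Answer: ......
......
...#..
..##..
..##..
.###..
.###..
...#..

Derivation:
Drop 1: J rot2 at col 1 lands with bottom-row=0; cleared 0 line(s) (total 0); column heights now [0 2 2 2 0 0], max=2
Drop 2: I rot3 at col 3 lands with bottom-row=2; cleared 0 line(s) (total 0); column heights now [0 2 2 6 0 0], max=6
Drop 3: J rot3 at col 1 lands with bottom-row=2; cleared 0 line(s) (total 0); column heights now [0 3 5 6 0 0], max=6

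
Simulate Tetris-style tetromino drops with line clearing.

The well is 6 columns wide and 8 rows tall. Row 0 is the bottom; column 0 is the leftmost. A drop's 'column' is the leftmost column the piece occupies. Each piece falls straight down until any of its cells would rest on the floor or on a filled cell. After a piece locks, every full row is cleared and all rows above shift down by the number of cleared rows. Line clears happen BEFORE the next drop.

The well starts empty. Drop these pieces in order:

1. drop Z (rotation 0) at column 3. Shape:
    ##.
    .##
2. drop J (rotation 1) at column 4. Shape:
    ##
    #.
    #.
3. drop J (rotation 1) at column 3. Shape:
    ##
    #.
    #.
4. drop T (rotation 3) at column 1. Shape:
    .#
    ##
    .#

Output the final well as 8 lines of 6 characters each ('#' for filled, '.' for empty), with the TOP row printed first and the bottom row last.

Answer: ......
......
...##.
...###
...##.
..#.#.
.####.
..#.##

Derivation:
Drop 1: Z rot0 at col 3 lands with bottom-row=0; cleared 0 line(s) (total 0); column heights now [0 0 0 2 2 1], max=2
Drop 2: J rot1 at col 4 lands with bottom-row=2; cleared 0 line(s) (total 0); column heights now [0 0 0 2 5 5], max=5
Drop 3: J rot1 at col 3 lands with bottom-row=3; cleared 0 line(s) (total 0); column heights now [0 0 0 6 6 5], max=6
Drop 4: T rot3 at col 1 lands with bottom-row=0; cleared 0 line(s) (total 0); column heights now [0 2 3 6 6 5], max=6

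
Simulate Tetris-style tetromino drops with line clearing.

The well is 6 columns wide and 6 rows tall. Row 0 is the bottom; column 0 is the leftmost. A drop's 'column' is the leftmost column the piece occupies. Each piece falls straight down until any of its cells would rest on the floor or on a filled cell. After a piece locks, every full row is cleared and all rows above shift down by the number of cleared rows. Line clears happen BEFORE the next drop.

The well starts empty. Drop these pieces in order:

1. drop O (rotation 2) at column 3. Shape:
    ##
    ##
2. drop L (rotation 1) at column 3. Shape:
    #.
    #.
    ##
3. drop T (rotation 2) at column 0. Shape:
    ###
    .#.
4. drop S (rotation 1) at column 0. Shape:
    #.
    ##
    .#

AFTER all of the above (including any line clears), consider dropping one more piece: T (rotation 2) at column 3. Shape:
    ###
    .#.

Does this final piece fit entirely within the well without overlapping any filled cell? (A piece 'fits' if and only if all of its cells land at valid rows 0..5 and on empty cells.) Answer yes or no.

Drop 1: O rot2 at col 3 lands with bottom-row=0; cleared 0 line(s) (total 0); column heights now [0 0 0 2 2 0], max=2
Drop 2: L rot1 at col 3 lands with bottom-row=2; cleared 0 line(s) (total 0); column heights now [0 0 0 5 3 0], max=5
Drop 3: T rot2 at col 0 lands with bottom-row=0; cleared 0 line(s) (total 0); column heights now [2 2 2 5 3 0], max=5
Drop 4: S rot1 at col 0 lands with bottom-row=2; cleared 0 line(s) (total 0); column heights now [5 4 2 5 3 0], max=5
Test piece T rot2 at col 3 (width 3): heights before test = [5 4 2 5 3 0]; fits = True

Answer: yes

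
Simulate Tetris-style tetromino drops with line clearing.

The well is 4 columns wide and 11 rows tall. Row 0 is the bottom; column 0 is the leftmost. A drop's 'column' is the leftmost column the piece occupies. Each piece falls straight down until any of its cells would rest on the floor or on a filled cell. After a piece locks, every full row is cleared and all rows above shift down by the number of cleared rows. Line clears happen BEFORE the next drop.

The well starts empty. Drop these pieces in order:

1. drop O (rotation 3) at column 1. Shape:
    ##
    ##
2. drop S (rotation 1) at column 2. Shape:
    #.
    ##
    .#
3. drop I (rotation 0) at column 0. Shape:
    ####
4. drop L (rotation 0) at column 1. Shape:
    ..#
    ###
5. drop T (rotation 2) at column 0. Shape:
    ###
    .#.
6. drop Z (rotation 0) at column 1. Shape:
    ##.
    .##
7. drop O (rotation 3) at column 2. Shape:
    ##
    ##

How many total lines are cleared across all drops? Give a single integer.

Drop 1: O rot3 at col 1 lands with bottom-row=0; cleared 0 line(s) (total 0); column heights now [0 2 2 0], max=2
Drop 2: S rot1 at col 2 lands with bottom-row=1; cleared 0 line(s) (total 0); column heights now [0 2 4 3], max=4
Drop 3: I rot0 at col 0 lands with bottom-row=4; cleared 1 line(s) (total 1); column heights now [0 2 4 3], max=4
Drop 4: L rot0 at col 1 lands with bottom-row=4; cleared 0 line(s) (total 1); column heights now [0 5 5 6], max=6
Drop 5: T rot2 at col 0 lands with bottom-row=5; cleared 0 line(s) (total 1); column heights now [7 7 7 6], max=7
Drop 6: Z rot0 at col 1 lands with bottom-row=7; cleared 0 line(s) (total 1); column heights now [7 9 9 8], max=9
Drop 7: O rot3 at col 2 lands with bottom-row=9; cleared 0 line(s) (total 1); column heights now [7 9 11 11], max=11

Answer: 1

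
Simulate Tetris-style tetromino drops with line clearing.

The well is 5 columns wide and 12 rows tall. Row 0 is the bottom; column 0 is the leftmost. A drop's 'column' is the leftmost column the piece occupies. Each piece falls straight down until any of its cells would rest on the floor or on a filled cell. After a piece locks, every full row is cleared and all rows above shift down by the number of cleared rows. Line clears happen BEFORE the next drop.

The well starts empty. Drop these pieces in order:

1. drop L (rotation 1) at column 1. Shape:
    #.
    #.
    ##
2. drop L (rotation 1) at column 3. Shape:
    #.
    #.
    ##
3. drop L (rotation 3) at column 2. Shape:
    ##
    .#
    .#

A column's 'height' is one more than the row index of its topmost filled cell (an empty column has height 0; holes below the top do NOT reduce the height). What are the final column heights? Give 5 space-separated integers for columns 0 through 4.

Drop 1: L rot1 at col 1 lands with bottom-row=0; cleared 0 line(s) (total 0); column heights now [0 3 1 0 0], max=3
Drop 2: L rot1 at col 3 lands with bottom-row=0; cleared 0 line(s) (total 0); column heights now [0 3 1 3 1], max=3
Drop 3: L rot3 at col 2 lands with bottom-row=3; cleared 0 line(s) (total 0); column heights now [0 3 6 6 1], max=6

Answer: 0 3 6 6 1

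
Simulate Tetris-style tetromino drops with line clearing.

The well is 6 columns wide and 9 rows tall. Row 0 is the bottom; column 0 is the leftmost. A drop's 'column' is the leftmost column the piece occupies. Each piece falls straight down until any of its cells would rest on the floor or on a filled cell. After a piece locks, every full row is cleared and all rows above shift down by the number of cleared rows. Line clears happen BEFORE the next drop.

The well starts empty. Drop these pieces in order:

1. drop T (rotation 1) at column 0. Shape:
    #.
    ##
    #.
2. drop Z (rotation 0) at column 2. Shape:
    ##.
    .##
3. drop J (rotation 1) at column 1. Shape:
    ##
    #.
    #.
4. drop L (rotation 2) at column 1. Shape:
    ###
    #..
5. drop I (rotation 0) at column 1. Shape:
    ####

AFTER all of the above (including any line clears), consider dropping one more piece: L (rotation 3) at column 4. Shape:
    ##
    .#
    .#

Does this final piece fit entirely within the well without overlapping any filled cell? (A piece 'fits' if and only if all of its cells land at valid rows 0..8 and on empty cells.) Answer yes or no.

Answer: yes

Derivation:
Drop 1: T rot1 at col 0 lands with bottom-row=0; cleared 0 line(s) (total 0); column heights now [3 2 0 0 0 0], max=3
Drop 2: Z rot0 at col 2 lands with bottom-row=0; cleared 0 line(s) (total 0); column heights now [3 2 2 2 1 0], max=3
Drop 3: J rot1 at col 1 lands with bottom-row=2; cleared 0 line(s) (total 0); column heights now [3 5 5 2 1 0], max=5
Drop 4: L rot2 at col 1 lands with bottom-row=5; cleared 0 line(s) (total 0); column heights now [3 7 7 7 1 0], max=7
Drop 5: I rot0 at col 1 lands with bottom-row=7; cleared 0 line(s) (total 0); column heights now [3 8 8 8 8 0], max=8
Test piece L rot3 at col 4 (width 2): heights before test = [3 8 8 8 8 0]; fits = True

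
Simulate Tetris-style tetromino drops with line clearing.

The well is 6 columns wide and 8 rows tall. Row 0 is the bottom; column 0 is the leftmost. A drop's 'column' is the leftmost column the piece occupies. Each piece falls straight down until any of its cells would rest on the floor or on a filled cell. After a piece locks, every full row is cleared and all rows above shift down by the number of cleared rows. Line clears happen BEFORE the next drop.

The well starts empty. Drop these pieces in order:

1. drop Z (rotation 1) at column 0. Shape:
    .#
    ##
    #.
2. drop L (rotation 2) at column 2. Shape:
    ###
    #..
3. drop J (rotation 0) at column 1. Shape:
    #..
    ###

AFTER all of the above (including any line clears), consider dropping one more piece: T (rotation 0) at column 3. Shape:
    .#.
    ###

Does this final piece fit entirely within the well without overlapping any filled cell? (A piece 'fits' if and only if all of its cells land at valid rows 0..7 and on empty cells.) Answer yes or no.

Answer: yes

Derivation:
Drop 1: Z rot1 at col 0 lands with bottom-row=0; cleared 0 line(s) (total 0); column heights now [2 3 0 0 0 0], max=3
Drop 2: L rot2 at col 2 lands with bottom-row=0; cleared 0 line(s) (total 0); column heights now [2 3 2 2 2 0], max=3
Drop 3: J rot0 at col 1 lands with bottom-row=3; cleared 0 line(s) (total 0); column heights now [2 5 4 4 2 0], max=5
Test piece T rot0 at col 3 (width 3): heights before test = [2 5 4 4 2 0]; fits = True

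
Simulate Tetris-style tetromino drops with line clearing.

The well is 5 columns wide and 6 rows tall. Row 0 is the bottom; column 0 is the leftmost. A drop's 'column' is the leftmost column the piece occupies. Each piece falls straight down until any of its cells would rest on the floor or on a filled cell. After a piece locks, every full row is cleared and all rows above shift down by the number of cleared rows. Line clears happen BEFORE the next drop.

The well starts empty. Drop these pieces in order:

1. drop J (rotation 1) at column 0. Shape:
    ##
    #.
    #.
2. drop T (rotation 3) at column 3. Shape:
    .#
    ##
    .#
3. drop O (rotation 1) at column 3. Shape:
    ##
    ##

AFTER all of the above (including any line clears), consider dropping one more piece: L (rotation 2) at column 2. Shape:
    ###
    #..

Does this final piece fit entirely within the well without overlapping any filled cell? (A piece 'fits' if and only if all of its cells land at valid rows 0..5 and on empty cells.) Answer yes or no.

Answer: yes

Derivation:
Drop 1: J rot1 at col 0 lands with bottom-row=0; cleared 0 line(s) (total 0); column heights now [3 3 0 0 0], max=3
Drop 2: T rot3 at col 3 lands with bottom-row=0; cleared 0 line(s) (total 0); column heights now [3 3 0 2 3], max=3
Drop 3: O rot1 at col 3 lands with bottom-row=3; cleared 0 line(s) (total 0); column heights now [3 3 0 5 5], max=5
Test piece L rot2 at col 2 (width 3): heights before test = [3 3 0 5 5]; fits = True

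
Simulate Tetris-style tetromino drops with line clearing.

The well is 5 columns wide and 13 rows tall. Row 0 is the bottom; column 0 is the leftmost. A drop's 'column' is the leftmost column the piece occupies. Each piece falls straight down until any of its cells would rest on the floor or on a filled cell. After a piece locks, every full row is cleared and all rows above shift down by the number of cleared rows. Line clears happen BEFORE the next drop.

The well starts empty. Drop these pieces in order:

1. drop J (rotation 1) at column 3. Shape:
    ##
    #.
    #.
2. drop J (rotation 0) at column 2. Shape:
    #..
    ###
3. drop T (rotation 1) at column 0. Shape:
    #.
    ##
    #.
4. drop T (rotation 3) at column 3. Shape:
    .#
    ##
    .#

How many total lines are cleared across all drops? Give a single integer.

Answer: 0

Derivation:
Drop 1: J rot1 at col 3 lands with bottom-row=0; cleared 0 line(s) (total 0); column heights now [0 0 0 3 3], max=3
Drop 2: J rot0 at col 2 lands with bottom-row=3; cleared 0 line(s) (total 0); column heights now [0 0 5 4 4], max=5
Drop 3: T rot1 at col 0 lands with bottom-row=0; cleared 0 line(s) (total 0); column heights now [3 2 5 4 4], max=5
Drop 4: T rot3 at col 3 lands with bottom-row=4; cleared 0 line(s) (total 0); column heights now [3 2 5 6 7], max=7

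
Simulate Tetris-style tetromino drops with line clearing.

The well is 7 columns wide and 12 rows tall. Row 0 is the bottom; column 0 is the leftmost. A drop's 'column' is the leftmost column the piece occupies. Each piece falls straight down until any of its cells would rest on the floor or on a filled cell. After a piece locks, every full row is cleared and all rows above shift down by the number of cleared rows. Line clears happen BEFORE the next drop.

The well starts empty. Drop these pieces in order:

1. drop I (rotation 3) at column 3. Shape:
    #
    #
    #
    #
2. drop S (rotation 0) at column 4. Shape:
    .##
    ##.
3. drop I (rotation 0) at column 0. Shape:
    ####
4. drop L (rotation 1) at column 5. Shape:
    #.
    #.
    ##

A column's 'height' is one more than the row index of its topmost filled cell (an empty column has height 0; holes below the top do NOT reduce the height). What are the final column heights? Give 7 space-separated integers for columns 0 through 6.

Answer: 5 5 5 5 1 5 3

Derivation:
Drop 1: I rot3 at col 3 lands with bottom-row=0; cleared 0 line(s) (total 0); column heights now [0 0 0 4 0 0 0], max=4
Drop 2: S rot0 at col 4 lands with bottom-row=0; cleared 0 line(s) (total 0); column heights now [0 0 0 4 1 2 2], max=4
Drop 3: I rot0 at col 0 lands with bottom-row=4; cleared 0 line(s) (total 0); column heights now [5 5 5 5 1 2 2], max=5
Drop 4: L rot1 at col 5 lands with bottom-row=2; cleared 0 line(s) (total 0); column heights now [5 5 5 5 1 5 3], max=5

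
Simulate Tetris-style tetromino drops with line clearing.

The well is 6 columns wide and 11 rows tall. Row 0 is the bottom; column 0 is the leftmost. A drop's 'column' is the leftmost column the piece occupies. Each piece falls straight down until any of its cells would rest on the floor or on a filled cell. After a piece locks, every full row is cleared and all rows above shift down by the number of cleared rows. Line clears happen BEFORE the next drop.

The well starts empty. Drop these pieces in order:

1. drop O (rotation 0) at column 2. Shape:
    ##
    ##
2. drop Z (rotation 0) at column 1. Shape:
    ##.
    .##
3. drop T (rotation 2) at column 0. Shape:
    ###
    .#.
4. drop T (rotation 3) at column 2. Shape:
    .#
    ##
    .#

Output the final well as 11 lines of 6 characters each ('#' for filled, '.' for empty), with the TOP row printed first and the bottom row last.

Answer: ......
......
......
...#..
..##..
####..
.#....
.##...
..##..
..##..
..##..

Derivation:
Drop 1: O rot0 at col 2 lands with bottom-row=0; cleared 0 line(s) (total 0); column heights now [0 0 2 2 0 0], max=2
Drop 2: Z rot0 at col 1 lands with bottom-row=2; cleared 0 line(s) (total 0); column heights now [0 4 4 3 0 0], max=4
Drop 3: T rot2 at col 0 lands with bottom-row=4; cleared 0 line(s) (total 0); column heights now [6 6 6 3 0 0], max=6
Drop 4: T rot3 at col 2 lands with bottom-row=5; cleared 0 line(s) (total 0); column heights now [6 6 7 8 0 0], max=8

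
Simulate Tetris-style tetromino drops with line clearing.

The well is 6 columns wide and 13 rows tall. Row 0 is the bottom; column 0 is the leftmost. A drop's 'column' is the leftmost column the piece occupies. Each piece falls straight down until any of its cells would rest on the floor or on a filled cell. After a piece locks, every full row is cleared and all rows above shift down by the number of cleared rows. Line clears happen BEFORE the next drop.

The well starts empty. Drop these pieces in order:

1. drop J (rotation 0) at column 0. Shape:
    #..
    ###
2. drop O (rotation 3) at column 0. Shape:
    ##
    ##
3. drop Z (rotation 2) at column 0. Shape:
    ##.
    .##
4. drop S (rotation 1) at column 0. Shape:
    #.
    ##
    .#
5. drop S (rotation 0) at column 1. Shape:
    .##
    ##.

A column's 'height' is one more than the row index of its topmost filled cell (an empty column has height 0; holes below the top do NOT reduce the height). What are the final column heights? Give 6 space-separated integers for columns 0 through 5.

Answer: 9 9 10 10 0 0

Derivation:
Drop 1: J rot0 at col 0 lands with bottom-row=0; cleared 0 line(s) (total 0); column heights now [2 1 1 0 0 0], max=2
Drop 2: O rot3 at col 0 lands with bottom-row=2; cleared 0 line(s) (total 0); column heights now [4 4 1 0 0 0], max=4
Drop 3: Z rot2 at col 0 lands with bottom-row=4; cleared 0 line(s) (total 0); column heights now [6 6 5 0 0 0], max=6
Drop 4: S rot1 at col 0 lands with bottom-row=6; cleared 0 line(s) (total 0); column heights now [9 8 5 0 0 0], max=9
Drop 5: S rot0 at col 1 lands with bottom-row=8; cleared 0 line(s) (total 0); column heights now [9 9 10 10 0 0], max=10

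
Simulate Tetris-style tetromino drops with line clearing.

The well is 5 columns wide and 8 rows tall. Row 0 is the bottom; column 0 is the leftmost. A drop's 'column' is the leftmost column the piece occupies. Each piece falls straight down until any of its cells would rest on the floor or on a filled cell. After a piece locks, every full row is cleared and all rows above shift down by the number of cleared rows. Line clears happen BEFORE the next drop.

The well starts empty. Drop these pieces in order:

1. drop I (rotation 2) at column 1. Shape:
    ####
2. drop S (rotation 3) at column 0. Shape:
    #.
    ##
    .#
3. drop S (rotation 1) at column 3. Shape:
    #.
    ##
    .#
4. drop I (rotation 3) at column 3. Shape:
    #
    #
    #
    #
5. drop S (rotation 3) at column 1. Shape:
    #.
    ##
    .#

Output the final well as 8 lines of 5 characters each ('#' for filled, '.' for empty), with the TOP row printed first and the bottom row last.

Answer: .....
...#.
...#.
...#.
.#.#.
####.
.#..#
.####

Derivation:
Drop 1: I rot2 at col 1 lands with bottom-row=0; cleared 0 line(s) (total 0); column heights now [0 1 1 1 1], max=1
Drop 2: S rot3 at col 0 lands with bottom-row=1; cleared 0 line(s) (total 0); column heights now [4 3 1 1 1], max=4
Drop 3: S rot1 at col 3 lands with bottom-row=1; cleared 0 line(s) (total 0); column heights now [4 3 1 4 3], max=4
Drop 4: I rot3 at col 3 lands with bottom-row=4; cleared 0 line(s) (total 0); column heights now [4 3 1 8 3], max=8
Drop 5: S rot3 at col 1 lands with bottom-row=2; cleared 1 line(s) (total 1); column heights now [3 4 3 7 2], max=7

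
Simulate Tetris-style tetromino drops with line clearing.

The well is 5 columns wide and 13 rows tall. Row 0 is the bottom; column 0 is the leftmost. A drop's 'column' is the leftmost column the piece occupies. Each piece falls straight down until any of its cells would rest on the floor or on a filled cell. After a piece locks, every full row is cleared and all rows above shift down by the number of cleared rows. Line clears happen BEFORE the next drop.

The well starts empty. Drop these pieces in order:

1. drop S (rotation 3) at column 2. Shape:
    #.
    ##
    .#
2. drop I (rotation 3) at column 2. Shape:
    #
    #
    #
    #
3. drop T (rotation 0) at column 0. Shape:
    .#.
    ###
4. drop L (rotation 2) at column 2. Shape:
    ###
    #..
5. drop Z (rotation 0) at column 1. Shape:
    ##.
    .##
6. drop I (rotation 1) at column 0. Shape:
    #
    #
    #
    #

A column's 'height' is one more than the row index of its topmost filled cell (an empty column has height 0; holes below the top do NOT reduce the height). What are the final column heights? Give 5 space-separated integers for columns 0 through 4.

Answer: 12 12 12 11 10

Derivation:
Drop 1: S rot3 at col 2 lands with bottom-row=0; cleared 0 line(s) (total 0); column heights now [0 0 3 2 0], max=3
Drop 2: I rot3 at col 2 lands with bottom-row=3; cleared 0 line(s) (total 0); column heights now [0 0 7 2 0], max=7
Drop 3: T rot0 at col 0 lands with bottom-row=7; cleared 0 line(s) (total 0); column heights now [8 9 8 2 0], max=9
Drop 4: L rot2 at col 2 lands with bottom-row=8; cleared 0 line(s) (total 0); column heights now [8 9 10 10 10], max=10
Drop 5: Z rot0 at col 1 lands with bottom-row=10; cleared 0 line(s) (total 0); column heights now [8 12 12 11 10], max=12
Drop 6: I rot1 at col 0 lands with bottom-row=8; cleared 0 line(s) (total 0); column heights now [12 12 12 11 10], max=12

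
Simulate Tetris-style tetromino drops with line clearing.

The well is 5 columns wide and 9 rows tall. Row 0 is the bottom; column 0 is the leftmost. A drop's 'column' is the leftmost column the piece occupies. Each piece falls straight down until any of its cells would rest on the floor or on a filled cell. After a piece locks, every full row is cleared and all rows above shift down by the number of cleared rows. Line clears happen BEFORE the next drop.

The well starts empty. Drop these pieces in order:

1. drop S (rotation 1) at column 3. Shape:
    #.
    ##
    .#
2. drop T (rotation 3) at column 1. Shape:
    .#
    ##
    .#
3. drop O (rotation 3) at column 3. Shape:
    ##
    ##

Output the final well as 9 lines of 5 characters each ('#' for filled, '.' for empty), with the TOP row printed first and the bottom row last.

Answer: .....
.....
.....
.....
...##
...##
..##.
.####
..#.#

Derivation:
Drop 1: S rot1 at col 3 lands with bottom-row=0; cleared 0 line(s) (total 0); column heights now [0 0 0 3 2], max=3
Drop 2: T rot3 at col 1 lands with bottom-row=0; cleared 0 line(s) (total 0); column heights now [0 2 3 3 2], max=3
Drop 3: O rot3 at col 3 lands with bottom-row=3; cleared 0 line(s) (total 0); column heights now [0 2 3 5 5], max=5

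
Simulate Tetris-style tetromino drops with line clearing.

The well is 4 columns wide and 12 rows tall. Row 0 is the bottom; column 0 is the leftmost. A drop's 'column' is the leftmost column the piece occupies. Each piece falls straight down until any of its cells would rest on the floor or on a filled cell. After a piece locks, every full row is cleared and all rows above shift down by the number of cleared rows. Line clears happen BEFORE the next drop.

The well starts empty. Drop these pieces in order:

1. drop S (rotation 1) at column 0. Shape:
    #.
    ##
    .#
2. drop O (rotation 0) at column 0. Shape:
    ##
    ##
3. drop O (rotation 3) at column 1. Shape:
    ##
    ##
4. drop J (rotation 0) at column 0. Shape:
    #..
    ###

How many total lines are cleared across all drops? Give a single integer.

Drop 1: S rot1 at col 0 lands with bottom-row=0; cleared 0 line(s) (total 0); column heights now [3 2 0 0], max=3
Drop 2: O rot0 at col 0 lands with bottom-row=3; cleared 0 line(s) (total 0); column heights now [5 5 0 0], max=5
Drop 3: O rot3 at col 1 lands with bottom-row=5; cleared 0 line(s) (total 0); column heights now [5 7 7 0], max=7
Drop 4: J rot0 at col 0 lands with bottom-row=7; cleared 0 line(s) (total 0); column heights now [9 8 8 0], max=9

Answer: 0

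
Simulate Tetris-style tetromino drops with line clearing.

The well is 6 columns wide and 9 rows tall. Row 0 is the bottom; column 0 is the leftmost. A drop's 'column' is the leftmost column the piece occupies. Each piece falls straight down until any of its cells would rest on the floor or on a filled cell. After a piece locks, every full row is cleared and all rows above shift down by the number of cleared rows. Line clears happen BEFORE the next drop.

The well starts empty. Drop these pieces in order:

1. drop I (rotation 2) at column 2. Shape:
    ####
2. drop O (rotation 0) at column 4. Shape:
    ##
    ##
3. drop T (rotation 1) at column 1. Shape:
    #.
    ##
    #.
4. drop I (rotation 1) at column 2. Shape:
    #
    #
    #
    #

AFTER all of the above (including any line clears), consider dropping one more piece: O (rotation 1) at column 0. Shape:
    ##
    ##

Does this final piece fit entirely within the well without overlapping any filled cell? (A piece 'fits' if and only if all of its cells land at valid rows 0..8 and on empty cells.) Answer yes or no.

Answer: yes

Derivation:
Drop 1: I rot2 at col 2 lands with bottom-row=0; cleared 0 line(s) (total 0); column heights now [0 0 1 1 1 1], max=1
Drop 2: O rot0 at col 4 lands with bottom-row=1; cleared 0 line(s) (total 0); column heights now [0 0 1 1 3 3], max=3
Drop 3: T rot1 at col 1 lands with bottom-row=0; cleared 0 line(s) (total 0); column heights now [0 3 2 1 3 3], max=3
Drop 4: I rot1 at col 2 lands with bottom-row=2; cleared 0 line(s) (total 0); column heights now [0 3 6 1 3 3], max=6
Test piece O rot1 at col 0 (width 2): heights before test = [0 3 6 1 3 3]; fits = True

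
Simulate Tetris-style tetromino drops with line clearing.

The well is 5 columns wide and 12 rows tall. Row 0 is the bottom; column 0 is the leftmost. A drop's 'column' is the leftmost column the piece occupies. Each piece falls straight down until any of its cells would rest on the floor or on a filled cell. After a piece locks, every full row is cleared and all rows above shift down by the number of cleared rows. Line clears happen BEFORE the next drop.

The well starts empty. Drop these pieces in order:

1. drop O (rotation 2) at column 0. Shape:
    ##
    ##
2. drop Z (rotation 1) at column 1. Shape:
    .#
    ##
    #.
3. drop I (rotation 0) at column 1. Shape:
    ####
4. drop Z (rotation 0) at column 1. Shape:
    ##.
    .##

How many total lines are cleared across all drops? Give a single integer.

Drop 1: O rot2 at col 0 lands with bottom-row=0; cleared 0 line(s) (total 0); column heights now [2 2 0 0 0], max=2
Drop 2: Z rot1 at col 1 lands with bottom-row=2; cleared 0 line(s) (total 0); column heights now [2 4 5 0 0], max=5
Drop 3: I rot0 at col 1 lands with bottom-row=5; cleared 0 line(s) (total 0); column heights now [2 6 6 6 6], max=6
Drop 4: Z rot0 at col 1 lands with bottom-row=6; cleared 0 line(s) (total 0); column heights now [2 8 8 7 6], max=8

Answer: 0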